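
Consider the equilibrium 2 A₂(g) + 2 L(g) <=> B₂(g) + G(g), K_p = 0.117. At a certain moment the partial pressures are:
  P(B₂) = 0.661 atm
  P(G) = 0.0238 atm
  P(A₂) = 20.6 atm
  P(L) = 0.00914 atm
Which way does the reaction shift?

in the reverse direction

Q_p = P(B₂)·P(G) / (P(A₂)²·P(L)²) = (0.661)·(0.0238) / ((20.6)²·(0.00914)²) = 0.444
Q_p = 0.444 > K_p = 0.117, so the reverse reaction proceeds.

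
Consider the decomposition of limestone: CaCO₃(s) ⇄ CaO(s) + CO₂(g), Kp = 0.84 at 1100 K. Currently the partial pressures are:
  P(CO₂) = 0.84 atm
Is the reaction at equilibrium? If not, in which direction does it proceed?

at equilibrium

(CaCO₃, CaO are pure solids — omitted from Qp.)
Qp = P(CO₂) = 0.84
Qp = 0.84 = Kp, so the system is already at equilibrium.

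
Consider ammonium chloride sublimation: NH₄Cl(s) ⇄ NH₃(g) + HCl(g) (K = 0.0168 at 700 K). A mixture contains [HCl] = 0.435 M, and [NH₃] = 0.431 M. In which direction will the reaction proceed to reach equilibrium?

(NH₄Cl is a pure solid — omitted from Q.)
Q = [NH₃]·[HCl] = (0.431)·(0.435) = 0.187
Q = 0.187 > K = 0.0168, so the reverse reaction proceeds.

toward reactants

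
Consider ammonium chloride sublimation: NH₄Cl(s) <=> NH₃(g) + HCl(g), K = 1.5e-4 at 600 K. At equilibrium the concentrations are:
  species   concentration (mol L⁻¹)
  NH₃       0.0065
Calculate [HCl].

[HCl] = 0.023 mol L⁻¹

(NH₄Cl is a pure solid — omitted from K.)
At equilibrium, K = [NH₃]·[HCl] = 1.5e-4.
(0.0065)·([HCl]) = 1.5e-4
[HCl] = 0.0231 = 0.023 mol L⁻¹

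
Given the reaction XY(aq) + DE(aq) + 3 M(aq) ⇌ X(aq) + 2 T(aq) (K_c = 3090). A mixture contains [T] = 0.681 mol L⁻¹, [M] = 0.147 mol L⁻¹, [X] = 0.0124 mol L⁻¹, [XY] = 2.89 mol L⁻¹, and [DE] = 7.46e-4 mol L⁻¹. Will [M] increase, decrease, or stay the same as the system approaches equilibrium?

decrease

Q_c = [X]·[T]² / ([XY]·[DE]·[M]³) = (0.0124)·(0.681)² / ((2.89)·(7.46e-4)·(0.147)³) = 840
Q_c = 840 < K_c = 3090: net forward reaction.
M is a reactant, so it decreases.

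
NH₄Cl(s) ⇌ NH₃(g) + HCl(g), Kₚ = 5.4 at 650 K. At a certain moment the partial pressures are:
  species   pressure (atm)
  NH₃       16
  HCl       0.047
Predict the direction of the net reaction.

(NH₄Cl is a pure solid — omitted from Qₚ.)
Qₚ = P(NH₃)·P(HCl) = (16)·(0.047) = 0.75
Qₚ = 0.75 < Kₚ = 5.4, so the forward reaction proceeds.

toward products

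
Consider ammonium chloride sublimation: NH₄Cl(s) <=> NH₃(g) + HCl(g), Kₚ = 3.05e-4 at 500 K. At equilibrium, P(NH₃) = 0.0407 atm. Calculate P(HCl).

(NH₄Cl is a pure solid — omitted from Kₚ.)
At equilibrium, Kₚ = P(NH₃)·P(HCl) = 3.05e-4.
(0.0407)·(P(HCl)) = 3.05e-4
P(HCl) = 0.00749 atm

P(HCl) = 0.00749 atm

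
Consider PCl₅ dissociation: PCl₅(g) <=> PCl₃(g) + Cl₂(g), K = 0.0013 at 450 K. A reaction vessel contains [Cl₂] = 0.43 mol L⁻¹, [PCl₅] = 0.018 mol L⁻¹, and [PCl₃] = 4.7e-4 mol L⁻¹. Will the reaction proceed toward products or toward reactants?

Q = [PCl₃]·[Cl₂] / [PCl₅] = (4.7e-4)·(0.43) / (0.018) = 0.011
Q = 0.011 > K = 0.0013, so the reverse reaction proceeds.

reverse (toward reactants)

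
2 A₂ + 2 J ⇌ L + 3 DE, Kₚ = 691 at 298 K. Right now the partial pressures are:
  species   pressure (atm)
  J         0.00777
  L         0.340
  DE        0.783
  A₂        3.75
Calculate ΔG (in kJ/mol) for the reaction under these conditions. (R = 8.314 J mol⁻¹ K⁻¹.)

Qₚ = P(L)·P(DE)³ / (P(A₂)²·P(J)²) = (0.340)·(0.783)³ / ((3.75)²·(0.00777)²) = 192
ΔG = RT ln(Qₚ/Kₚ) = (8.314 J mol⁻¹ K⁻¹)(298 K) × ln(192/691)
   = (2.478 kJ/mol)(-1.281) = -3.17 kJ/mol
ΔG < 0, so the forward reaction is spontaneous (proceeds forward).

ΔG = -3.17 kJ/mol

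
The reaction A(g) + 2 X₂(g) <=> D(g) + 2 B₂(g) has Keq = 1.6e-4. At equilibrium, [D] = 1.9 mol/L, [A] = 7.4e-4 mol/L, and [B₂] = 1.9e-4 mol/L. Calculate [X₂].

[X₂] = 0.76 mol/L

At equilibrium, Keq = [D]·[B₂]² / ([A]·[X₂]²) = 1.6e-4.
(1.9)·(1.9e-4)² / ((7.4e-4)·([X₂])²) = 1.6e-4
[X₂]² = 0.579 ⇒ [X₂] = 0.76 mol/L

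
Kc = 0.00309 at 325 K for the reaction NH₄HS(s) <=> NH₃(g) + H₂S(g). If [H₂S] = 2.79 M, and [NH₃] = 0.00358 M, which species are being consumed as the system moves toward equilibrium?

NH₃, H₂S (products)

(NH₄HS is a pure solid — omitted from Qc.)
Qc = [NH₃]·[H₂S] = (0.00358)·(2.79) = 0.00999
Qc = 0.00999 > Kc = 0.00309: net reverse reaction.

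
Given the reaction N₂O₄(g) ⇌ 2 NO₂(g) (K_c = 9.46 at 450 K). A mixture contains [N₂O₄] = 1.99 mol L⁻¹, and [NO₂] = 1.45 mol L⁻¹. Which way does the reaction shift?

Q_c = [NO₂]² / [N₂O₄] = (1.45)² / (1.99) = 1.06
Q_c = 1.06 < K_c = 9.46, so the forward reaction proceeds.

toward products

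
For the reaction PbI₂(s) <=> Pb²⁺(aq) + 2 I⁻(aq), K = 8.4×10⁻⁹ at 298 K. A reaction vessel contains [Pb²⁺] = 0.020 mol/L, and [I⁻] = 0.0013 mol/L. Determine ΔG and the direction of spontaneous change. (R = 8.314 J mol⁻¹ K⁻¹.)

ΔG = 3.45 kJ/mol; the forward reaction is non-spontaneous

(PbI₂ is a pure solid — omitted from Q.)
Q = [Pb²⁺]·[I⁻]² = (0.020)·(0.0013)² = 3.38×10⁻⁸
ΔG = RT ln(Q/K) = (8.314 J mol⁻¹ K⁻¹)(298 K) × ln(3.38×10⁻⁸/8.4×10⁻⁹)
   = (2.478 kJ/mol)(1.392) = 3.45 kJ/mol
ΔG > 0, so the forward reaction is non-spontaneous (proceeds in reverse).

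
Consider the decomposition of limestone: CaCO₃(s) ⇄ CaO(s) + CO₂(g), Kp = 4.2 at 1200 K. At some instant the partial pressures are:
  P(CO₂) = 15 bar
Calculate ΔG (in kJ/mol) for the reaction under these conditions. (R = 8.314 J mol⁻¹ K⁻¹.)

ΔG = 12.7 kJ/mol

(CaCO₃, CaO are pure solids — omitted from Qp.)
Qp = P(CO₂) = 15.0
ΔG = RT ln(Qp/Kp) = (8.314 J mol⁻¹ K⁻¹)(1200 K) × ln(15.0/4.2)
   = (9.977 kJ/mol)(1.273) = 12.7 kJ/mol
ΔG > 0, so the forward reaction is non-spontaneous (proceeds in reverse).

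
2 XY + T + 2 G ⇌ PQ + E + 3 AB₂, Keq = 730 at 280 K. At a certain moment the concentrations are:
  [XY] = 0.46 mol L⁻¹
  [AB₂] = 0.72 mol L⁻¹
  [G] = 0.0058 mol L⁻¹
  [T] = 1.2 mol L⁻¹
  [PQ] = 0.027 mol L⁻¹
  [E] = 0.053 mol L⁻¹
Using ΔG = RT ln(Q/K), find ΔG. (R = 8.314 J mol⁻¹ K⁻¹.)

Q = [PQ]·[E]·[AB₂]³ / ([XY]²·[T]·[G]²) = (0.027)·(0.053)·(0.72)³ / ((0.46)²·(1.2)·(0.0058)²) = 62.5
ΔG = RT ln(Q/Keq) = (8.314 J mol⁻¹ K⁻¹)(280 K) × ln(62.5/730)
   = (2.328 kJ/mol)(-2.458) = -5.72 kJ/mol
ΔG < 0, so the forward reaction is spontaneous (proceeds forward).

ΔG = -5.72 kJ/mol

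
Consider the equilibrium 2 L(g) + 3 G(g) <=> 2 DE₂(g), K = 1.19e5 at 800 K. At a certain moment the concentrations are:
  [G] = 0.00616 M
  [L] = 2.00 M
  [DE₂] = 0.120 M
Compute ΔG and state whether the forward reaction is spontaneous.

ΔG = -13.6 kJ/mol; the forward reaction is spontaneous

Q = [DE₂]² / ([L]²·[G]³) = (0.120)² / ((2.00)²·(0.00616)³) = 15400
ΔG = RT ln(Q/K) = (8.314 J mol⁻¹ K⁻¹)(800 K) × ln(15400/1.19e5)
   = (6.651 kJ/mol)(-2.045) = -13.6 kJ/mol
ΔG < 0, so the forward reaction is spontaneous (proceeds forward).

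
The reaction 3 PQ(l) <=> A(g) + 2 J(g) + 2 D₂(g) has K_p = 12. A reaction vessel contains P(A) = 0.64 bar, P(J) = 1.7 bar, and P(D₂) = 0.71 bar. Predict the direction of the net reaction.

toward products

(PQ is a pure liquid — omitted from Q_p.)
Q_p = P(A)·P(J)²·P(D₂)² = (0.64)·(1.7)²·(0.71)² = 0.93
Q_p = 0.93 < K_p = 12, so the forward reaction proceeds.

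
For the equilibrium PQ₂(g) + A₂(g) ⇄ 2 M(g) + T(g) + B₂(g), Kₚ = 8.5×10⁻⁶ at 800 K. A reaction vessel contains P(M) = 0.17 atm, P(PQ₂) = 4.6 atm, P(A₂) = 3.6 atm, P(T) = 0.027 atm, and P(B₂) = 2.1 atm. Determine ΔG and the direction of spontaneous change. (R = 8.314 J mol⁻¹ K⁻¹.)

ΔG = 16.3 kJ/mol; the forward reaction is non-spontaneous

Qₚ = P(M)²·P(T)·P(B₂) / (P(PQ₂)·P(A₂)) = (0.17)²·(0.027)·(2.1) / ((4.6)·(3.6)) = 9.90×10⁻⁵
ΔG = RT ln(Qₚ/Kₚ) = (8.314 J mol⁻¹ K⁻¹)(800 K) × ln(9.90×10⁻⁵/8.5×10⁻⁶)
   = (6.651 kJ/mol)(2.455) = 16.3 kJ/mol
ΔG > 0, so the forward reaction is non-spontaneous (proceeds in reverse).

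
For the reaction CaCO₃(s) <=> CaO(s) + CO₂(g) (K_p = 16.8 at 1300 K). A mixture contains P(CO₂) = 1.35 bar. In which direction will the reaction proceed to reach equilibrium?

toward products

(CaCO₃, CaO are pure solids — omitted from Q_p.)
Q_p = P(CO₂) = 1.35
Q_p = 1.35 < K_p = 16.8, so the forward reaction proceeds.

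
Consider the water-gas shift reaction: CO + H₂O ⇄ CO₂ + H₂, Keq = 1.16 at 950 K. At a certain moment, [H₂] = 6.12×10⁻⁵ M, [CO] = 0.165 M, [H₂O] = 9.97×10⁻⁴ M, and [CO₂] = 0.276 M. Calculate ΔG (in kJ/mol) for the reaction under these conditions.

Q = [CO₂]·[H₂] / ([CO]·[H₂O]) = (0.276)·(6.12×10⁻⁵) / ((0.165)·(9.97×10⁻⁴)) = 0.103
ΔG = RT ln(Q/Keq) = (8.314 J mol⁻¹ K⁻¹)(950 K) × ln(0.103/1.16)
   = (7.898 kJ/mol)(-2.421) = -19.1 kJ/mol
ΔG < 0, so the forward reaction is spontaneous (proceeds forward).

ΔG = -19.1 kJ/mol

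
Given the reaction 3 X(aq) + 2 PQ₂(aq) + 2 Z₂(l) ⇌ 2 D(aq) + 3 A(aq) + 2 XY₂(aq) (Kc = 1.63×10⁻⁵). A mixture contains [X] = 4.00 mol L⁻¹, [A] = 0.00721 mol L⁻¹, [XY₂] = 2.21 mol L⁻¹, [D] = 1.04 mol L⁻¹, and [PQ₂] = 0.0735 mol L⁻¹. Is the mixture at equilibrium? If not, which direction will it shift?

no; Q < K, reaction proceeds forward

(Z₂ is a pure liquid — omitted from Qc.)
Qc = [D]²·[A]³·[XY₂]² / ([X]³·[PQ₂]²) = (1.04)²·(0.00721)³·(2.21)² / ((4.00)³·(0.0735)²) = 5.73×10⁻⁶
Qc = 5.73×10⁻⁶ < Kc = 1.63×10⁻⁵: net forward reaction.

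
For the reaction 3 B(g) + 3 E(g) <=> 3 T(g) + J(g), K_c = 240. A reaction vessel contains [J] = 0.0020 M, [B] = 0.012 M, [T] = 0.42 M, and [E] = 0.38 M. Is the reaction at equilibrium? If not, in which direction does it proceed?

reverse (toward reactants)

Q_c = [T]³·[J] / ([B]³·[E]³) = (0.42)³·(0.0020) / ((0.012)³·(0.38)³) = 1600
Q_c = 1600 > K_c = 240, so the reverse reaction proceeds.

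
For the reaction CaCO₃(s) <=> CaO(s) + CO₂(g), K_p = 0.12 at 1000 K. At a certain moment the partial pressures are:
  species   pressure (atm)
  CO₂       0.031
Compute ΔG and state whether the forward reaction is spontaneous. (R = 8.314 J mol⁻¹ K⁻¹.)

ΔG = -11.3 kJ/mol; the forward reaction is spontaneous

(CaCO₃, CaO are pure solids — omitted from Q_p.)
Q_p = P(CO₂) = 0.0310
ΔG = RT ln(Q_p/K_p) = (8.314 J mol⁻¹ K⁻¹)(1000 K) × ln(0.0310/0.12)
   = (8.314 kJ/mol)(-1.354) = -11.3 kJ/mol
ΔG < 0, so the forward reaction is spontaneous (proceeds forward).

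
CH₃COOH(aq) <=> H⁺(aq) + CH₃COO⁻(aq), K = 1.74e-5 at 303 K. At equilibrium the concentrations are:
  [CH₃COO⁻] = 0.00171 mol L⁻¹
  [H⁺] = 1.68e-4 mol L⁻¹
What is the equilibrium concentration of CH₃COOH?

[CH₃COOH] = 0.0165 mol L⁻¹

At equilibrium, K = [H⁺]·[CH₃COO⁻] / [CH₃COOH] = 1.74e-5.
(1.68e-4)·(0.00171) / ([CH₃COOH]) = 1.74e-5
[CH₃COOH] = 0.0165 mol L⁻¹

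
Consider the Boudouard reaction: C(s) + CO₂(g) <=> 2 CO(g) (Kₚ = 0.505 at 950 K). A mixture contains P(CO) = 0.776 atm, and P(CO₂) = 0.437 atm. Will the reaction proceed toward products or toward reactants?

(C is a pure solid — omitted from Qₚ.)
Qₚ = P(CO)² / P(CO₂) = (0.776)² / (0.437) = 1.38
Qₚ = 1.38 > Kₚ = 0.505, so the reverse reaction proceeds.

reverse (toward reactants)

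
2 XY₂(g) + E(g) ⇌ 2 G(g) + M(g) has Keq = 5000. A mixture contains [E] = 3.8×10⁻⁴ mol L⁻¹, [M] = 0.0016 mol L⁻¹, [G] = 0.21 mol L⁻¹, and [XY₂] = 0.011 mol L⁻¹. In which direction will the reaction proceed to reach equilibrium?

forward (toward products)

Q = [G]²·[M] / ([XY₂]²·[E]) = (0.21)²·(0.0016) / ((0.011)²·(3.8×10⁻⁴)) = 1500
Q = 1500 < Keq = 5000, so the forward reaction proceeds.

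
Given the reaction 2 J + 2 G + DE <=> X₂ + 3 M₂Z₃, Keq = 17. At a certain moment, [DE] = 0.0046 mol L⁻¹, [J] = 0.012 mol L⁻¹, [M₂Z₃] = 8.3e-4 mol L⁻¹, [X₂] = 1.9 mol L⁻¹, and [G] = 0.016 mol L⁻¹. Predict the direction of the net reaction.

Q = [X₂]·[M₂Z₃]³ / ([J]²·[G]²·[DE]) = (1.9)·(8.3e-4)³ / ((0.012)²·(0.016)²·(0.0046)) = 6.4
Q = 6.4 < Keq = 17, so the forward reaction proceeds.

in the forward direction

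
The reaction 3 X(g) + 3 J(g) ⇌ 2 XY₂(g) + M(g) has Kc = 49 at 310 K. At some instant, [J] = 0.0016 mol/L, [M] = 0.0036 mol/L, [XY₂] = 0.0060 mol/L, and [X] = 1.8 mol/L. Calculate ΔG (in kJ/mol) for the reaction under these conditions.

Qc = [XY₂]²·[M] / ([X]³·[J]³) = (0.0060)²·(0.0036) / ((1.8)³·(0.0016)³) = 5.43
ΔG = RT ln(Qc/Kc) = (8.314 J mol⁻¹ K⁻¹)(310 K) × ln(5.43/49)
   = (2.577 kJ/mol)(-2.200) = -5.67 kJ/mol
ΔG < 0, so the forward reaction is spontaneous (proceeds forward).

ΔG = -5.67 kJ/mol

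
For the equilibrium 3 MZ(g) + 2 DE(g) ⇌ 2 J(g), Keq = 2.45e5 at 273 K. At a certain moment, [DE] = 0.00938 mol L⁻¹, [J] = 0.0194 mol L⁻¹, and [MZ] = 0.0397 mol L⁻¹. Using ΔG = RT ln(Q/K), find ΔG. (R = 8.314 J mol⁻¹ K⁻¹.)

Q = [J]² / ([MZ]³·[DE]²) = (0.0194)² / ((0.0397)³·(0.00938)²) = 68400
ΔG = RT ln(Q/Keq) = (8.314 J mol⁻¹ K⁻¹)(273 K) × ln(68400/2.45e5)
   = (2.270 kJ/mol)(-1.276) = -2.90 kJ/mol
ΔG < 0, so the forward reaction is spontaneous (proceeds forward).

ΔG = -2.90 kJ/mol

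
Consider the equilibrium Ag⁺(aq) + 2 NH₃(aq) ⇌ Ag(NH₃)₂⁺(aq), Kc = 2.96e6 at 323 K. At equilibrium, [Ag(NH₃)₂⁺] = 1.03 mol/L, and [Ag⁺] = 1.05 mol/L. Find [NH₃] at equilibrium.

[NH₃] = 5.76e-4 mol/L

At equilibrium, Kc = [Ag(NH₃)₂⁺] / ([Ag⁺]·[NH₃]²) = 2.96e6.
(1.03) / ((1.05)·([NH₃])²) = 2.96e6
[NH₃]² = 3.31e-7 ⇒ [NH₃] = 5.76e-4 mol/L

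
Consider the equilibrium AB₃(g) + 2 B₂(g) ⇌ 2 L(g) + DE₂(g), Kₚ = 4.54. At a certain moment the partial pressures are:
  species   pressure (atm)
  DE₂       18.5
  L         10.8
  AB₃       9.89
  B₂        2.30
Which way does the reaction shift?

toward reactants

Qₚ = P(L)²·P(DE₂) / (P(AB₃)·P(B₂)²) = (10.8)²·(18.5) / ((9.89)·(2.30)²) = 41.2
Qₚ = 41.2 > Kₚ = 4.54, so the reverse reaction proceeds.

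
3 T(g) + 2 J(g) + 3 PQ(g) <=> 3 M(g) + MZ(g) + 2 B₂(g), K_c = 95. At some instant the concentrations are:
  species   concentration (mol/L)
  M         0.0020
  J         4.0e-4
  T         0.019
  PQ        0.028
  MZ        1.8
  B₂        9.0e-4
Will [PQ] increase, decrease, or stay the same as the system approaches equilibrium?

increase

Q_c = [M]³·[MZ]·[B₂]² / ([T]³·[J]²·[PQ]³) = (0.0020)³·(1.8)·(9.0e-4)² / ((0.019)³·(4.0e-4)²·(0.028)³) = 480
Q_c = 480 > K_c = 95: net reverse reaction.
PQ is a reactant, so it increases.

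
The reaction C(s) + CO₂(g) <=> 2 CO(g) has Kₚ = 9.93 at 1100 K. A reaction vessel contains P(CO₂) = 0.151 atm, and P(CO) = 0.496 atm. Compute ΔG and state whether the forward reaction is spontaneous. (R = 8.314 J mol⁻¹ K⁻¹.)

(C is a pure solid — omitted from Qₚ.)
Qₚ = P(CO)² / P(CO₂) = (0.496)² / (0.151) = 1.63
ΔG = RT ln(Qₚ/Kₚ) = (8.314 J mol⁻¹ K⁻¹)(1100 K) × ln(1.63/9.93)
   = (9.145 kJ/mol)(-1.807) = -16.5 kJ/mol
ΔG < 0, so the forward reaction is spontaneous (proceeds forward).

ΔG = -16.5 kJ/mol; the forward reaction is spontaneous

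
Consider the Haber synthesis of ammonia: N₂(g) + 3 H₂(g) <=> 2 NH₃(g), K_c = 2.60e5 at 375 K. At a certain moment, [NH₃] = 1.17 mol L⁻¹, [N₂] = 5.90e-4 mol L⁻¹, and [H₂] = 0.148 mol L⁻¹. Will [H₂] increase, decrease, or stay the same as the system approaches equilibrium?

Q_c = [NH₃]² / ([N₂]·[H₂]³) = (1.17)² / ((5.90e-4)·(0.148)³) = 7.16e5
Q_c = 7.16e5 > K_c = 2.60e5: net reverse reaction.
H₂ is a reactant, so it increases.

increase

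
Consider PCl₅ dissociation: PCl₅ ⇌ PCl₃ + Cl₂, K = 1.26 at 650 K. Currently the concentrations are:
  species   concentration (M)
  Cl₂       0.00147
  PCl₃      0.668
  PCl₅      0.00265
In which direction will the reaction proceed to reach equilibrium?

Q = [PCl₃]·[Cl₂] / [PCl₅] = (0.668)·(0.00147) / (0.00265) = 0.371
Q = 0.371 < K = 1.26, so the forward reaction proceeds.

to the right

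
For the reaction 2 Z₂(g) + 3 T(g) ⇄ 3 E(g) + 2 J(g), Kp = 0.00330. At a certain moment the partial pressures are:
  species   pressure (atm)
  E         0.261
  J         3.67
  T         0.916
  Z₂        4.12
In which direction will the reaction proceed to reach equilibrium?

Qp = P(E)³·P(J)² / (P(Z₂)²·P(T)³) = (0.261)³·(3.67)² / ((4.12)²·(0.916)³) = 0.0184
Qp = 0.0184 > Kp = 0.00330, so the reverse reaction proceeds.

in the reverse direction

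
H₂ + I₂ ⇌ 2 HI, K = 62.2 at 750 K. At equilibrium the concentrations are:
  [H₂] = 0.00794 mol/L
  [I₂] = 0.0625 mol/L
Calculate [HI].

At equilibrium, K = [HI]² / ([H₂]·[I₂]) = 62.2.
([HI])² / ((0.00794)·(0.0625)) = 62.2
[HI]² = 0.0309 ⇒ [HI] = 0.176 mol/L

[HI] = 0.176 mol/L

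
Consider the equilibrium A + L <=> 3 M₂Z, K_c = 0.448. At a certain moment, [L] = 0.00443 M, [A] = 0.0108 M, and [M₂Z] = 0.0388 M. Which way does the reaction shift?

reverse (toward reactants)

Q_c = [M₂Z]³ / ([A]·[L]) = (0.0388)³ / ((0.0108)·(0.00443)) = 1.22
Q_c = 1.22 > K_c = 0.448, so the reverse reaction proceeds.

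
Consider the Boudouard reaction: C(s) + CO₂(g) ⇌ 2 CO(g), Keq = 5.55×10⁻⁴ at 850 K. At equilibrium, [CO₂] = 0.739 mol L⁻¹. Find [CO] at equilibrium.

(C is a pure solid — omitted from Keq.)
At equilibrium, Keq = [CO]² / [CO₂] = 5.55×10⁻⁴.
([CO])² / (0.739) = 5.55×10⁻⁴
[CO]² = 4.10×10⁻⁴ ⇒ [CO] = 0.0203 mol L⁻¹

[CO] = 0.0203 mol L⁻¹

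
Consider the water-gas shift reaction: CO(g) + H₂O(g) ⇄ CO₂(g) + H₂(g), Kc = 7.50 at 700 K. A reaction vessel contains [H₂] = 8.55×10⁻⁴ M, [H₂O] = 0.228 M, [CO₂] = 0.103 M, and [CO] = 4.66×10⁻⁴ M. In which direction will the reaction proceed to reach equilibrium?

toward products

Qc = [CO₂]·[H₂] / ([CO]·[H₂O]) = (0.103)·(8.55×10⁻⁴) / ((4.66×10⁻⁴)·(0.228)) = 0.829
Qc = 0.829 < Kc = 7.50, so the forward reaction proceeds.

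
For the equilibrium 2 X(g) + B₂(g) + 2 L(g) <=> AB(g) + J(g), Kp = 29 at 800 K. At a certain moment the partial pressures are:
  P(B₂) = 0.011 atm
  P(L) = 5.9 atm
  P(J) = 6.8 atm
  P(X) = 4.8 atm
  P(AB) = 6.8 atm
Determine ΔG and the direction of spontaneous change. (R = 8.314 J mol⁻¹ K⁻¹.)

Qp = P(AB)·P(J) / (P(X)²·P(B₂)·P(L)²) = (6.8)·(6.8) / ((4.8)²·(0.011)·(5.9)²) = 5.24
ΔG = RT ln(Qp/Kp) = (8.314 J mol⁻¹ K⁻¹)(800 K) × ln(5.24/29)
   = (6.651 kJ/mol)(-1.711) = -11.4 kJ/mol
ΔG < 0, so the forward reaction is spontaneous (proceeds forward).

ΔG = -11.4 kJ/mol; the forward reaction is spontaneous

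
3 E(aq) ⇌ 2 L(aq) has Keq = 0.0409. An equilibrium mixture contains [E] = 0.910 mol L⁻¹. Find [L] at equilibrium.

[L] = 0.176 mol L⁻¹

At equilibrium, Keq = [L]² / [E]³ = 0.0409.
([L])² / (0.910)³ = 0.0409
[L]² = 0.0308 ⇒ [L] = 0.176 mol L⁻¹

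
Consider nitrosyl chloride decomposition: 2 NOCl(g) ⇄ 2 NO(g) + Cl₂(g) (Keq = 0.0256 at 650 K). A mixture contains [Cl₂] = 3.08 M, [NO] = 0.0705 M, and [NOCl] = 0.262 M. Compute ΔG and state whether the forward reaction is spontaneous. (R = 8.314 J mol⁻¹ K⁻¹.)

Q = [NO]²·[Cl₂] / [NOCl]² = (0.0705)²·(3.08) / (0.262)² = 0.223
ΔG = RT ln(Q/Keq) = (8.314 J mol⁻¹ K⁻¹)(650 K) × ln(0.223/0.0256)
   = (5.404 kJ/mol)(2.165) = 11.7 kJ/mol
ΔG > 0, so the forward reaction is non-spontaneous (proceeds in reverse).

ΔG = 11.7 kJ/mol; the forward reaction is non-spontaneous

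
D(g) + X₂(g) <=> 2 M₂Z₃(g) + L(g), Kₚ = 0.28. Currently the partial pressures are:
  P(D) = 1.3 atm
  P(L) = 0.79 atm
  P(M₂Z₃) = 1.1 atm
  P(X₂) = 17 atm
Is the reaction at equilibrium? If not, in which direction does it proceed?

to the right

Qₚ = P(M₂Z₃)²·P(L) / (P(D)·P(X₂)) = (1.1)²·(0.79) / ((1.3)·(17)) = 0.043
Qₚ = 0.043 < Kₚ = 0.28, so the forward reaction proceeds.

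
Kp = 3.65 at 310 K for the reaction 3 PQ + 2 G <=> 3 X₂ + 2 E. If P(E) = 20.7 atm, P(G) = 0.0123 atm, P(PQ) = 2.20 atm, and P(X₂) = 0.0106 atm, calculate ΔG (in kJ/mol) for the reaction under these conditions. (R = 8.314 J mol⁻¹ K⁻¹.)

ΔG = -6.30 kJ/mol

Qp = P(X₂)³·P(E)² / (P(PQ)³·P(G)²) = (0.0106)³·(20.7)² / ((2.20)³·(0.0123)²) = 0.317
ΔG = RT ln(Qp/Kp) = (8.314 J mol⁻¹ K⁻¹)(310 K) × ln(0.317/3.65)
   = (2.577 kJ/mol)(-2.444) = -6.30 kJ/mol
ΔG < 0, so the forward reaction is spontaneous (proceeds forward).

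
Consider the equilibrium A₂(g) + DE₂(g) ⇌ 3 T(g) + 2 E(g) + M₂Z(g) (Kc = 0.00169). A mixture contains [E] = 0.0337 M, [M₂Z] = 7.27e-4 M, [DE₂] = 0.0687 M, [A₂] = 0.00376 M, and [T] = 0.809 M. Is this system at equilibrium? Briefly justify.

Qc = [T]³·[E]²·[M₂Z] / ([A₂]·[DE₂]) = (0.809)³·(0.0337)²·(7.27e-4) / ((0.00376)·(0.0687)) = 0.00169
Qc = 0.00169 = Kc; the system is at equilibrium.

yes, at equilibrium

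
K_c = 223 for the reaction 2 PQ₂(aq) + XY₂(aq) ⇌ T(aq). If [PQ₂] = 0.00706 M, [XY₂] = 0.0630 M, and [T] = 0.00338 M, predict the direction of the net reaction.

Q_c = [T] / ([PQ₂]²·[XY₂]) = (0.00338) / ((0.00706)²·(0.0630)) = 1080
Q_c = 1080 > K_c = 223, so the reverse reaction proceeds.

reverse (toward reactants)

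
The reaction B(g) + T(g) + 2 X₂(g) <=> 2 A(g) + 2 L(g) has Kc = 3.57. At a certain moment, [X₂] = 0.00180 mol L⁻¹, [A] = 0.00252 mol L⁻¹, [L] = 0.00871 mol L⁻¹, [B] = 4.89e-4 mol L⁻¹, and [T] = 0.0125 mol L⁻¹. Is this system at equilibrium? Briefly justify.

Qc = [A]²·[L]² / ([B]·[T]·[X₂]²) = (0.00252)²·(0.00871)² / ((4.89e-4)·(0.0125)·(0.00180)²) = 24.3
Qc = 24.3 > Kc = 3.57: net reverse reaction.

no; Q > K, reaction proceeds in reverse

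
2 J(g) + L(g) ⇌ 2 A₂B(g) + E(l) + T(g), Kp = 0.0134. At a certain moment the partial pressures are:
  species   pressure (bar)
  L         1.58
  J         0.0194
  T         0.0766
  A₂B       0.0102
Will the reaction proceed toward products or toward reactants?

(E is a pure liquid — omitted from Qp.)
Qp = P(A₂B)²·P(T) / (P(J)²·P(L)) = (0.0102)²·(0.0766) / ((0.0194)²·(1.58)) = 0.0134
Qp = 0.0134 = Kp, so the system is already at equilibrium.

at equilibrium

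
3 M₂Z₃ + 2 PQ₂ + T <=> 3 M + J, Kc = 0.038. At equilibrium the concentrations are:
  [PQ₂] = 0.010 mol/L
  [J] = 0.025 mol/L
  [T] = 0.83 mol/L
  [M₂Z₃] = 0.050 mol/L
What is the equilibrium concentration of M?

At equilibrium, Kc = [M]³·[J] / ([M₂Z₃]³·[PQ₂]²·[T]) = 0.038.
([M])³·(0.025) / ((0.050)³·(0.010)²·(0.83)) = 0.038
[M]³ = 1.58×10⁻⁸ ⇒ [M] = 0.0025 mol/L

[M] = 0.0025 mol/L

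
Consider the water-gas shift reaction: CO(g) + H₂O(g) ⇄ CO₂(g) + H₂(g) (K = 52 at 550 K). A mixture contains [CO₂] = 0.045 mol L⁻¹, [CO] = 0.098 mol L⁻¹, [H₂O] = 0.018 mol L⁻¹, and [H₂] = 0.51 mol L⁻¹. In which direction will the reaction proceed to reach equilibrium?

toward products

Q = [CO₂]·[H₂] / ([CO]·[H₂O]) = (0.045)·(0.51) / ((0.098)·(0.018)) = 13
Q = 13 < K = 52, so the forward reaction proceeds.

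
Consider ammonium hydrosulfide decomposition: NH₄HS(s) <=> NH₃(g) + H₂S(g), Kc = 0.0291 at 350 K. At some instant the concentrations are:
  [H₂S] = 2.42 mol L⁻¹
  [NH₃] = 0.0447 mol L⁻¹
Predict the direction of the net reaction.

(NH₄HS is a pure solid — omitted from Qc.)
Qc = [NH₃]·[H₂S] = (0.0447)·(2.42) = 0.108
Qc = 0.108 > Kc = 0.0291, so the reverse reaction proceeds.

toward reactants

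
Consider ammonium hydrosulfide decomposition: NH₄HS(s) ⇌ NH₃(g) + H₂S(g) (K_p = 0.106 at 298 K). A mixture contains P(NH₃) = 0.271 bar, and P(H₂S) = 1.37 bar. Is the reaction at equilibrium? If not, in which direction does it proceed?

(NH₄HS is a pure solid — omitted from Q_p.)
Q_p = P(NH₃)·P(H₂S) = (0.271)·(1.37) = 0.371
Q_p = 0.371 > K_p = 0.106, so the reverse reaction proceeds.

reverse (toward reactants)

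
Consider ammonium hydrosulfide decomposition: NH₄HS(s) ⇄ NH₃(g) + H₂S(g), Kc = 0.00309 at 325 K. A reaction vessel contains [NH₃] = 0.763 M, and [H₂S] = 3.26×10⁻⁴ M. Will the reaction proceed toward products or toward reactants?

in the forward direction

(NH₄HS is a pure solid — omitted from Qc.)
Qc = [NH₃]·[H₂S] = (0.763)·(3.26×10⁻⁴) = 2.49×10⁻⁴
Qc = 2.49×10⁻⁴ < Kc = 0.00309, so the forward reaction proceeds.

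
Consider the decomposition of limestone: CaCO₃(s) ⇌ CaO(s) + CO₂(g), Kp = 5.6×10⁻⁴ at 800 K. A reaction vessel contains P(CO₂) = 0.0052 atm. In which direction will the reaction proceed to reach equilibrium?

toward reactants

(CaCO₃, CaO are pure solids — omitted from Qp.)
Qp = P(CO₂) = 0.0052
Qp = 0.0052 > Kp = 5.6×10⁻⁴, so the reverse reaction proceeds.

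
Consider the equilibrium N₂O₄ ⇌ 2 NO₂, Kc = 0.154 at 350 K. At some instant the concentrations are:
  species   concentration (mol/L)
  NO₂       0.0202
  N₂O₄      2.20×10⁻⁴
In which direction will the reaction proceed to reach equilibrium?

toward reactants

Qc = [NO₂]² / [N₂O₄] = (0.0202)² / (2.20×10⁻⁴) = 1.85
Qc = 1.85 > Kc = 0.154, so the reverse reaction proceeds.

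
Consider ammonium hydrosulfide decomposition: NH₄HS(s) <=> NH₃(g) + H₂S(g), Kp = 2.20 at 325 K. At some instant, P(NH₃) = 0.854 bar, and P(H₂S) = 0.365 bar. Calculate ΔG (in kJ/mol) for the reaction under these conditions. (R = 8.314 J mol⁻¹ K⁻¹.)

ΔG = -5.28 kJ/mol

(NH₄HS is a pure solid — omitted from Qp.)
Qp = P(NH₃)·P(H₂S) = (0.854)·(0.365) = 0.312
ΔG = RT ln(Qp/Kp) = (8.314 J mol⁻¹ K⁻¹)(325 K) × ln(0.312/2.20)
   = (2.702 kJ/mol)(-1.953) = -5.28 kJ/mol
ΔG < 0, so the forward reaction is spontaneous (proceeds forward).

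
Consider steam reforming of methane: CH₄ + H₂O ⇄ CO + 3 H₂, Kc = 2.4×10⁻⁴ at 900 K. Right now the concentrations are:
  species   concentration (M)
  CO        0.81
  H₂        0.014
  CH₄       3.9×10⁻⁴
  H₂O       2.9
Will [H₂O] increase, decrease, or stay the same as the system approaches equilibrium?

increase

Qc = [CO]·[H₂]³ / ([CH₄]·[H₂O]) = (0.81)·(0.014)³ / ((3.9×10⁻⁴)·(2.9)) = 0.0020
Qc = 0.0020 > Kc = 2.4×10⁻⁴: net reverse reaction.
H₂O is a reactant, so it increases.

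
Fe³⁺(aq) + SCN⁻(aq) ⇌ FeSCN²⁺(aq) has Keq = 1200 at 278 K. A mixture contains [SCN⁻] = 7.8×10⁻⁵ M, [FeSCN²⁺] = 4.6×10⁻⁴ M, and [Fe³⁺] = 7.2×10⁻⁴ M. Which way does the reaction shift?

Q = [FeSCN²⁺] / ([Fe³⁺]·[SCN⁻]) = (4.6×10⁻⁴) / ((7.2×10⁻⁴)·(7.8×10⁻⁵)) = 8200
Q = 8200 > Keq = 1200, so the reverse reaction proceeds.

in the reverse direction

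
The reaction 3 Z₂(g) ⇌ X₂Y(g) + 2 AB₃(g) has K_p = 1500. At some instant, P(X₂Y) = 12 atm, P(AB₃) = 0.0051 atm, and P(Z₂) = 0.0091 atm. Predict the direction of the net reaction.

Q_p = P(X₂Y)·P(AB₃)² / P(Z₂)³ = (12)·(0.0051)² / (0.0091)³ = 410
Q_p = 410 < K_p = 1500, so the forward reaction proceeds.

forward (toward products)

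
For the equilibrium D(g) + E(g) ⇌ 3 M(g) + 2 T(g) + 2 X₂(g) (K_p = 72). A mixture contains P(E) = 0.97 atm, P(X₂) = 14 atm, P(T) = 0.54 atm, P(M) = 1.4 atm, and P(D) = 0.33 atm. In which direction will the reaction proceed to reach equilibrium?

toward reactants

Q_p = P(M)³·P(T)²·P(X₂)² / (P(D)·P(E)) = (1.4)³·(0.54)²·(14)² / ((0.33)·(0.97)) = 490
Q_p = 490 > K_p = 72, so the reverse reaction proceeds.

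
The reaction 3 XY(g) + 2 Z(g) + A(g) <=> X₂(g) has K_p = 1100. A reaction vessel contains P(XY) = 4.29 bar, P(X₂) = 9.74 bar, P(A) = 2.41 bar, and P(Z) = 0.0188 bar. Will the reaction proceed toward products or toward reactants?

Q_p = P(X₂) / (P(XY)³·P(Z)²·P(A)) = (9.74) / ((4.29)³·(0.0188)²·(2.41)) = 145
Q_p = 145 < K_p = 1100, so the forward reaction proceeds.

to the right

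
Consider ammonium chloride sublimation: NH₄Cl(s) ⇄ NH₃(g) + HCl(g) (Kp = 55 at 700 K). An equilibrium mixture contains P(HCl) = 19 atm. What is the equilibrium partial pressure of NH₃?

P(NH₃) = 2.9 atm

(NH₄Cl is a pure solid — omitted from Kp.)
At equilibrium, Kp = P(NH₃)·P(HCl) = 55.
(P(NH₃))·(19) = 55
P(NH₃) = 2.89 = 2.9 atm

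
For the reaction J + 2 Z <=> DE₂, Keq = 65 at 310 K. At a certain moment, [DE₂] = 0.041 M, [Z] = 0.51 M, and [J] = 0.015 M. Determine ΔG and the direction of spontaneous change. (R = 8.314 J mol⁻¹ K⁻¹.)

Q = [DE₂] / ([J]·[Z]²) = (0.041) / ((0.015)·(0.51)²) = 10.5
ΔG = RT ln(Q/Keq) = (8.314 J mol⁻¹ K⁻¹)(310 K) × ln(10.5/65)
   = (2.577 kJ/mol)(-1.823) = -4.70 kJ/mol
ΔG < 0, so the forward reaction is spontaneous (proceeds forward).

ΔG = -4.70 kJ/mol; the forward reaction is spontaneous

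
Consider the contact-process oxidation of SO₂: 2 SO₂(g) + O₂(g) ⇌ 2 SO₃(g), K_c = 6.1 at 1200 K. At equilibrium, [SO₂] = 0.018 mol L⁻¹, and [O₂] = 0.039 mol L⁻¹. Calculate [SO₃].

At equilibrium, K_c = [SO₃]² / ([SO₂]²·[O₂]) = 6.1.
([SO₃])² / ((0.018)²·(0.039)) = 6.1
[SO₃]² = 7.71e-5 ⇒ [SO₃] = 0.0088 mol L⁻¹

[SO₃] = 0.0088 mol L⁻¹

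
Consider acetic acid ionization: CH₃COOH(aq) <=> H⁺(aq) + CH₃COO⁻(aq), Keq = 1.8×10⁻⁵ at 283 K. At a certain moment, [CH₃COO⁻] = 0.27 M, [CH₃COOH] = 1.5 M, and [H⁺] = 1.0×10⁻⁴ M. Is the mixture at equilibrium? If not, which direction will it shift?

Q = [H⁺]·[CH₃COO⁻] / [CH₃COOH] = (1.0×10⁻⁴)·(0.27) / (1.5) = 1.8×10⁻⁵
Q = 1.8×10⁻⁵ = Keq; the system is at equilibrium.

yes, at equilibrium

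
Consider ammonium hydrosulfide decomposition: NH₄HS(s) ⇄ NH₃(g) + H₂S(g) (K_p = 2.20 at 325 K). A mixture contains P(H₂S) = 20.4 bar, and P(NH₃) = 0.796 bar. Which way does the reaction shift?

toward reactants

(NH₄HS is a pure solid — omitted from Q_p.)
Q_p = P(NH₃)·P(H₂S) = (0.796)·(20.4) = 16.2
Q_p = 16.2 > K_p = 2.20, so the reverse reaction proceeds.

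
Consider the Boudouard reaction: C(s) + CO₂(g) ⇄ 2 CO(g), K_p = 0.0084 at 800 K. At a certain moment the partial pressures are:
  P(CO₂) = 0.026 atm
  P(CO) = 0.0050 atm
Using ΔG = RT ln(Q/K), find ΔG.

ΔG = -14.4 kJ/mol

(C is a pure solid — omitted from Q_p.)
Q_p = P(CO)² / P(CO₂) = (0.0050)² / (0.026) = 9.62×10⁻⁴
ΔG = RT ln(Q_p/K_p) = (8.314 J mol⁻¹ K⁻¹)(800 K) × ln(9.62×10⁻⁴/0.0084)
   = (6.651 kJ/mol)(-2.167) = -14.4 kJ/mol
ΔG < 0, so the forward reaction is spontaneous (proceeds forward).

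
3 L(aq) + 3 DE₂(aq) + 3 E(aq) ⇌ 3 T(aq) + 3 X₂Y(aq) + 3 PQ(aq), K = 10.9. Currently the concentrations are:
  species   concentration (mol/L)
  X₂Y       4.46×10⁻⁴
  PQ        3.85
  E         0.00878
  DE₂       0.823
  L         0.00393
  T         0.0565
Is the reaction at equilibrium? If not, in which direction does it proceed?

Q = [T]³·[X₂Y]³·[PQ]³ / ([L]³·[DE₂]³·[E]³) = (0.0565)³·(4.46×10⁻⁴)³·(3.85)³ / ((0.00393)³·(0.823)³·(0.00878)³) = 39.9
Q = 39.9 > K = 10.9, so the reverse reaction proceeds.

to the left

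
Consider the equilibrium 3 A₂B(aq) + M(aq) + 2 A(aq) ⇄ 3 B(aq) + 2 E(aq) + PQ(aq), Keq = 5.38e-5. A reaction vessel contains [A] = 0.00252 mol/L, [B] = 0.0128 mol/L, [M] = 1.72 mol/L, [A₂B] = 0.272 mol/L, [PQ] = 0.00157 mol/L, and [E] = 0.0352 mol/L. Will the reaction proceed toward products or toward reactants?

Q = [B]³·[E]²·[PQ] / ([A₂B]³·[M]·[A]²) = (0.0128)³·(0.0352)²·(0.00157) / ((0.272)³·(1.72)·(0.00252)²) = 1.86e-5
Q = 1.86e-5 < Keq = 5.38e-5, so the forward reaction proceeds.

toward products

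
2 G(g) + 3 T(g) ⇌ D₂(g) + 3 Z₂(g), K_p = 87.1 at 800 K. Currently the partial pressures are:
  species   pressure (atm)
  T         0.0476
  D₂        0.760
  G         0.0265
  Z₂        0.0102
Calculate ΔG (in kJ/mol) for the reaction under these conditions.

ΔG = -14.0 kJ/mol

Q_p = P(D₂)·P(Z₂)³ / (P(G)²·P(T)³) = (0.760)·(0.0102)³ / ((0.0265)²·(0.0476)³) = 10.6
ΔG = RT ln(Q_p/K_p) = (8.314 J mol⁻¹ K⁻¹)(800 K) × ln(10.6/87.1)
   = (6.651 kJ/mol)(-2.106) = -14.0 kJ/mol
ΔG < 0, so the forward reaction is spontaneous (proceeds forward).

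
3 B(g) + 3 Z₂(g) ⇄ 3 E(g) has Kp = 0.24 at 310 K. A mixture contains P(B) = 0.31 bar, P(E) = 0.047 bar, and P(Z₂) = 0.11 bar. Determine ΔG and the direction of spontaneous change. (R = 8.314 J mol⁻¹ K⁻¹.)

Qp = P(E)³ / (P(B)³·P(Z₂)³) = (0.047)³ / ((0.31)³·(0.11)³) = 2.62
ΔG = RT ln(Qp/Kp) = (8.314 J mol⁻¹ K⁻¹)(310 K) × ln(2.62/0.24)
   = (2.577 kJ/mol)(2.390) = 6.16 kJ/mol
ΔG > 0, so the forward reaction is non-spontaneous (proceeds in reverse).

ΔG = 6.16 kJ/mol; the forward reaction is non-spontaneous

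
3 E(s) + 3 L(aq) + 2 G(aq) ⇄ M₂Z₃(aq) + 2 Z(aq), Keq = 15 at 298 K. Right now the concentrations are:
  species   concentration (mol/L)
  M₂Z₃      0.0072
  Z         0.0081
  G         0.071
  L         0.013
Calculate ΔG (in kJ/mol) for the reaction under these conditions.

ΔG = 2.59 kJ/mol

(E is a pure solid — omitted from Q.)
Q = [M₂Z₃]·[Z]² / ([L]³·[G]²) = (0.0072)·(0.0081)² / ((0.013)³·(0.071)²) = 42.7
ΔG = RT ln(Q/Keq) = (8.314 J mol⁻¹ K⁻¹)(298 K) × ln(42.7/15)
   = (2.478 kJ/mol)(1.046) = 2.59 kJ/mol
ΔG > 0, so the forward reaction is non-spontaneous (proceeds in reverse).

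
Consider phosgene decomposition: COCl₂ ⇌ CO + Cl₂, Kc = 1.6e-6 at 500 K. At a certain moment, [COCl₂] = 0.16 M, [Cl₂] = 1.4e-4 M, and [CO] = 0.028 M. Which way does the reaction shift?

Qc = [CO]·[Cl₂] / [COCl₂] = (0.028)·(1.4e-4) / (0.16) = 2.4e-5
Qc = 2.4e-5 > Kc = 1.6e-6, so the reverse reaction proceeds.

toward reactants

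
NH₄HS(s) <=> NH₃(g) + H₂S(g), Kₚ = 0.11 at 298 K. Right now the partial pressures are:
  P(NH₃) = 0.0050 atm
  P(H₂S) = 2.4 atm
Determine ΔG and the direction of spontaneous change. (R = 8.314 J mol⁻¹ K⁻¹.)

(NH₄HS is a pure solid — omitted from Qₚ.)
Qₚ = P(NH₃)·P(H₂S) = (0.0050)·(2.4) = 0.0120
ΔG = RT ln(Qₚ/Kₚ) = (8.314 J mol⁻¹ K⁻¹)(298 K) × ln(0.0120/0.11)
   = (2.478 kJ/mol)(-2.216) = -5.49 kJ/mol
ΔG < 0, so the forward reaction is spontaneous (proceeds forward).

ΔG = -5.49 kJ/mol; the forward reaction is spontaneous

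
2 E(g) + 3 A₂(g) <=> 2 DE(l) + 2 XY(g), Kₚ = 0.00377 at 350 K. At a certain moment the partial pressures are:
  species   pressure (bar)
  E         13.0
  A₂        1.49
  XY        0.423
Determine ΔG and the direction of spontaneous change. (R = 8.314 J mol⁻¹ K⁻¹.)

ΔG = -7.18 kJ/mol; the forward reaction is spontaneous

(DE is a pure liquid — omitted from Qₚ.)
Qₚ = P(XY)² / (P(E)²·P(A₂)³) = (0.423)² / ((13.0)²·(1.49)³) = 3.20×10⁻⁴
ΔG = RT ln(Qₚ/Kₚ) = (8.314 J mol⁻¹ K⁻¹)(350 K) × ln(3.20×10⁻⁴/0.00377)
   = (2.910 kJ/mol)(-2.467) = -7.18 kJ/mol
ΔG < 0, so the forward reaction is spontaneous (proceeds forward).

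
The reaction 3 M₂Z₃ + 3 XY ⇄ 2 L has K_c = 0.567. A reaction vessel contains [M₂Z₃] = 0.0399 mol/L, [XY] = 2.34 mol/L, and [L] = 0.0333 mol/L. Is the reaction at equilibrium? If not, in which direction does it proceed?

Q_c = [L]² / ([M₂Z₃]³·[XY]³) = (0.0333)² / ((0.0399)³·(2.34)³) = 1.36
Q_c = 1.36 > K_c = 0.567, so the reverse reaction proceeds.

in the reverse direction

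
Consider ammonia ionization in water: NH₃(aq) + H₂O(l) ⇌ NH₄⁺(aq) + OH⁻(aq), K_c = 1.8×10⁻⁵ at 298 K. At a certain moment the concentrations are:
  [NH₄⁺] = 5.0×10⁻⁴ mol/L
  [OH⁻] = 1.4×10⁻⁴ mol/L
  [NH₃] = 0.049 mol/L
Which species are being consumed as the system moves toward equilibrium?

NH₃, H₂O (reactants)

(H₂O is a pure liquid — omitted from Q_c.)
Q_c = [NH₄⁺]·[OH⁻] / [NH₃] = (5.0×10⁻⁴)·(1.4×10⁻⁴) / (0.049) = 1.4×10⁻⁶
Q_c = 1.4×10⁻⁶ < K_c = 1.8×10⁻⁵: net forward reaction.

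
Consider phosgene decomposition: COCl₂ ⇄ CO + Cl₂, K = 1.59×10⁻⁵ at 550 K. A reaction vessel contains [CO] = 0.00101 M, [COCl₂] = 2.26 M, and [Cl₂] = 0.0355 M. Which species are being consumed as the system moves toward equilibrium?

none (at equilibrium)

Q = [CO]·[Cl₂] / [COCl₂] = (0.00101)·(0.0355) / (2.26) = 1.59×10⁻⁵
Q = 1.59×10⁻⁵ = K; the system is at equilibrium.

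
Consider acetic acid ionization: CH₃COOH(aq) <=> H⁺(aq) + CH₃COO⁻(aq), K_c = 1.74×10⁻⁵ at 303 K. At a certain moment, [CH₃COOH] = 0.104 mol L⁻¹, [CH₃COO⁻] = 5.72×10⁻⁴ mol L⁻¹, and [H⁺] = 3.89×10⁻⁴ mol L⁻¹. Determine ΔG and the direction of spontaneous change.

ΔG = -5.28 kJ/mol; the forward reaction is spontaneous

Q_c = [H⁺]·[CH₃COO⁻] / [CH₃COOH] = (3.89×10⁻⁴)·(5.72×10⁻⁴) / (0.104) = 2.14×10⁻⁶
ΔG = RT ln(Q_c/K_c) = (8.314 J mol⁻¹ K⁻¹)(303 K) × ln(2.14×10⁻⁶/1.74×10⁻⁵)
   = (2.519 kJ/mol)(-2.096) = -5.28 kJ/mol
ΔG < 0, so the forward reaction is spontaneous (proceeds forward).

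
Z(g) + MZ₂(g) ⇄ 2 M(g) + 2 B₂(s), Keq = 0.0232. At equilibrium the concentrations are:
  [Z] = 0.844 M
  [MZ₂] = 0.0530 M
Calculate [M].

(B₂ is a pure solid — omitted from Keq.)
At equilibrium, Keq = [M]² / ([Z]·[MZ₂]) = 0.0232.
([M])² / ((0.844)·(0.0530)) = 0.0232
[M]² = 0.00104 ⇒ [M] = 0.0322 M

[M] = 0.0322 M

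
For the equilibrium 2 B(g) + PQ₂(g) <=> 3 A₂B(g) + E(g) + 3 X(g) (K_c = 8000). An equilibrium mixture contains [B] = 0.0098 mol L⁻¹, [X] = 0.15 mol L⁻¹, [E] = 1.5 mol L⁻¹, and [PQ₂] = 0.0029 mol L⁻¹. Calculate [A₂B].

[A₂B] = 0.76 mol L⁻¹

At equilibrium, K_c = [A₂B]³·[E]·[X]³ / ([B]²·[PQ₂]) = 8000.
([A₂B])³·(1.5)·(0.15)³ / ((0.0098)²·(0.0029)) = 8000
[A₂B]³ = 0.440 ⇒ [A₂B] = 0.76 mol L⁻¹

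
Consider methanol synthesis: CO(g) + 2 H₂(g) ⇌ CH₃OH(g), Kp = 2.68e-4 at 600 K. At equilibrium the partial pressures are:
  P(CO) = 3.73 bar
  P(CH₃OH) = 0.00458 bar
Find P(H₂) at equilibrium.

P(H₂) = 2.14 bar

At equilibrium, Kp = P(CH₃OH) / (P(CO)·P(H₂)²) = 2.68e-4.
(0.00458) / ((3.73)·(P(H₂))²) = 2.68e-4
P(H₂)² = 4.58 ⇒ P(H₂) = 2.14 bar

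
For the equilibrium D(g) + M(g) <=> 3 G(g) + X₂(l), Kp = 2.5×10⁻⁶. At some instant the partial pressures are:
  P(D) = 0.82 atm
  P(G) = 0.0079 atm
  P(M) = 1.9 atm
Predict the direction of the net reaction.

(X₂ is a pure liquid — omitted from Qp.)
Qp = P(G)³ / (P(D)·P(M)) = (0.0079)³ / ((0.82)·(1.9)) = 3.2×10⁻⁷
Qp = 3.2×10⁻⁷ < Kp = 2.5×10⁻⁶, so the forward reaction proceeds.

toward products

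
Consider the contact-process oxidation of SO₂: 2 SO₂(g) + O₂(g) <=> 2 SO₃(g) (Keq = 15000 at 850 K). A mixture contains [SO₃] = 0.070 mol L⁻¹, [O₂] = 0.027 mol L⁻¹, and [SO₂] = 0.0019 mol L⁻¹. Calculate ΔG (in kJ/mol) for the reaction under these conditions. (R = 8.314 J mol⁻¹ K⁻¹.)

Q = [SO₃]² / ([SO₂]²·[O₂]) = (0.070)² / ((0.0019)²·(0.027)) = 50300
ΔG = RT ln(Q/Keq) = (8.314 J mol⁻¹ K⁻¹)(850 K) × ln(50300/15000)
   = (7.067 kJ/mol)(1.210) = 8.55 kJ/mol
ΔG > 0, so the forward reaction is non-spontaneous (proceeds in reverse).

ΔG = 8.55 kJ/mol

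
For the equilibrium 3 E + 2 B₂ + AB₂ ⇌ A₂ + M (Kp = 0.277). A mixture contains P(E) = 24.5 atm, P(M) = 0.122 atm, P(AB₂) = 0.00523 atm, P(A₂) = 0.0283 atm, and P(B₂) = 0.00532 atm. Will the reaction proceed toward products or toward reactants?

in the reverse direction

Qp = P(A₂)·P(M) / (P(E)³·P(B₂)²·P(AB₂)) = (0.0283)·(0.122) / ((24.5)³·(0.00532)²·(0.00523)) = 1.59
Qp = 1.59 > Kp = 0.277, so the reverse reaction proceeds.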